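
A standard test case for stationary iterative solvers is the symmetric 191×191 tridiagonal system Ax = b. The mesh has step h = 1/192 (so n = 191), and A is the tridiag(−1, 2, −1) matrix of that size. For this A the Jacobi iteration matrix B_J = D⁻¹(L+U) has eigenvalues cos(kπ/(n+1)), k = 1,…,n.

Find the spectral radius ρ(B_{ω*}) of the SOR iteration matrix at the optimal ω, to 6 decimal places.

With n=191, ρ(Jacobi) = cos(π/192) = 0.999866.
√(1 − cos²(π/192)) = sin(π/192) ≈ 0.0163617.
ω* = 2/(1 + 0.0163617) = 2/1.0163617 = 1.967803.
Hence ρ(B_{ω*}) = 1.967803 − 1 = 0.967803.

ρ_SOR = 0.967803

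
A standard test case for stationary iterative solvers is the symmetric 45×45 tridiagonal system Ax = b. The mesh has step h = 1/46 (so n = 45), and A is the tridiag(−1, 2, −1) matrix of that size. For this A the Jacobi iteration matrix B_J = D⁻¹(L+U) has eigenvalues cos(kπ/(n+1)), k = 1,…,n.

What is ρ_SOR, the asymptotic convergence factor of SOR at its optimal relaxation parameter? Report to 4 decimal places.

½·tridiag(1,0,1) at n=45: λ_k = cos(kπ/46); max |λ| at k=1 ⇒ ρ_J = cos(π/46) ≈ 0.9977.
root = sin(π/46) = 0.06824  (since 1−cos² = sin²).
So ω* = 2/1.06824 = 1.8722 (Young).
ρ_SOR = ω* − 1 = 1.8722 − 1 = 0.8722.

ρ_SOR = 0.8722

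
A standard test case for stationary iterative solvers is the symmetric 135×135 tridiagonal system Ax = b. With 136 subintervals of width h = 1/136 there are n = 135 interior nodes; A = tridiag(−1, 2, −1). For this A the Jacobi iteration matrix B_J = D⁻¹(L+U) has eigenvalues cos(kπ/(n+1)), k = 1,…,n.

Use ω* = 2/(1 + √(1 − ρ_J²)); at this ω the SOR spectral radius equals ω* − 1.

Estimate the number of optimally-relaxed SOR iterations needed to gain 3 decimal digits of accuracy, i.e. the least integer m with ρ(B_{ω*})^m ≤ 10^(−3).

spectrum of D⁻¹(L+U) = {cos(kπ/136) : 1≤k≤135}; ρ_J = cos(π/136) = 0.9997332.
1 − cos²(π/136) = sin²(π/136) ⇒ √(1−ρ_J²) = sin(π/136) = 0.0230979.
So ω* = 2/1.0230979 = 1.9548471 (Young).
and ρ(B_{ω*}) = 1.9548471 − 1 = 0.9548471.
m ≥ 3·ln10 / (−ln 0.9548471) = 149.505; smallest integer m = 150.

m = 150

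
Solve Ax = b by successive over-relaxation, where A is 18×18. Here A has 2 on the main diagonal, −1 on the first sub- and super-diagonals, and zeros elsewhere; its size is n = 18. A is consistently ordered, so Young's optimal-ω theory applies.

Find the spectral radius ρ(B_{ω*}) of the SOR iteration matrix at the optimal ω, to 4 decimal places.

ρ_SOR = 0.7173

[ρ_J] n=18: ρ(B_J) = cos(π/(n+1)) = cos(π/19) = 0.9864.
√(1−ρ_J²) simplifies to sin(π/19) = 0.16459.
[ω*] 2 ÷ (1 + 0.16459) = 2 ÷ 1.16459 = 1.7173.
ρ(B_{ω*}) = ω*−1 = 0.7173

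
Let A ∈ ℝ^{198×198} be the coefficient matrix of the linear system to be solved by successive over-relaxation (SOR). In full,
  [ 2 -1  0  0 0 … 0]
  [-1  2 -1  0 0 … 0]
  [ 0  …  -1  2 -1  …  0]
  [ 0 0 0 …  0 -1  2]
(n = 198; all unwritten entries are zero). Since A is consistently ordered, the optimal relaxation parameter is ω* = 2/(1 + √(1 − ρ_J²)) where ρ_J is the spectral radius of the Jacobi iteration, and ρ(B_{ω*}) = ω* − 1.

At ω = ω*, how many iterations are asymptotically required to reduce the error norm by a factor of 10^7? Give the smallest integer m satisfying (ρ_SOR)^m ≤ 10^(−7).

spectrum of D⁻¹(L+U) = {cos(kπ/199) : 1≤k≤198}; ρ_J = cos(π/199) = 0.9998754.
√(1−ρ_J²) simplifies to sin(π/199) = 0.0157862.
ω* = 2 / (1 + 0.0157862) = 2 / 1.0157862 ≈ 1.9689183.
ρ_SOR = ω* − 1 ≈ 0.9689183.
(0.9689183)^m ≤ 10^{−7}  ⇒  m·ln(0.9689183) ≤ −7·ln10  ⇒  m ≥ 510.470  ⇒  m = 511

m = 511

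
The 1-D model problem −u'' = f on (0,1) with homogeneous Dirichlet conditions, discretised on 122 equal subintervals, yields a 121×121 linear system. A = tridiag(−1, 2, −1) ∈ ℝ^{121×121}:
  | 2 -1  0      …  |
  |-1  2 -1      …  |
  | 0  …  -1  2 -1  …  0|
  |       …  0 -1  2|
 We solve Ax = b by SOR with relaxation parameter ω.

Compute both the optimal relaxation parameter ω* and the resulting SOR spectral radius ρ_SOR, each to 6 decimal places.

ω* = 1.949797, ρ_SOR = 0.949797

spectrum of D⁻¹(L+U) = {cos(kπ/122) : 1≤k≤121}; ρ_J = cos(π/122) = 0.999668.
√(1−ρ_J²) simplifies to sin(π/122) = 0.0257479.
ω* = 2/(1 + 0.0257479) = 2/1.0257479 = 1.949797.
ρ_SOR = ω* − 1 = 1.949797 − 1 = 0.949797.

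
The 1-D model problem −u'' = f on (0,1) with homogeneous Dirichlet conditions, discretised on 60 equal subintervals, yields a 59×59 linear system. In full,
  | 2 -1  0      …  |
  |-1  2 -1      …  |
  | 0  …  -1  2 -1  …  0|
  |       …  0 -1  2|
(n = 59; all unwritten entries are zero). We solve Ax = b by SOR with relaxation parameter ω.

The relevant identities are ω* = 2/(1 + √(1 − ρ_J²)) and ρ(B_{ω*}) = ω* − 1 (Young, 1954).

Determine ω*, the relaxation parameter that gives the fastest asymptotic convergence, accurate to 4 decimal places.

B_J for the 59×59 system has eigenvalues cos(kπ/60); ρ_J = cos(π/60) = 0.9986.
1 − cos²(π/60) = sin²(π/60) ⇒ √(1−ρ_J²) = sin(π/60) = 0.05234.
ω* = 2/(1+0.05234) = 1.9005
Hence ρ(B_{ω*}) = 1.9005 − 1 = 0.9005.

ω* = 1.9005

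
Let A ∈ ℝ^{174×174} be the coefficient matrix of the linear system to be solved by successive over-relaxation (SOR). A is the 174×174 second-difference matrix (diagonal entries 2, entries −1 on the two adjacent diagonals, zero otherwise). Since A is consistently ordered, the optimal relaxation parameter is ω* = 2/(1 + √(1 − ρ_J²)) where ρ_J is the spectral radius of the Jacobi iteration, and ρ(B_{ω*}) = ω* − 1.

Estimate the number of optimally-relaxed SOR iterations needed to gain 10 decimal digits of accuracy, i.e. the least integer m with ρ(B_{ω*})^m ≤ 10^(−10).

m = 642

spectrum of D⁻¹(L+U) = {cos(kπ/175) : 1≤k≤174}; ρ_J = cos(π/175) = 0.9998389.
√(1−ρ_J²) simplifies to sin(π/175) = 0.0179510.
So ω* = 2/1.0179510 = 1.9647311 (Young).
Hence ρ(B_{ω*}) = 1.9647311 − 1 = 0.9647311.
m ≥ 10·ln10 / (−ln 0.9647311) = 641.285; smallest integer m = 642.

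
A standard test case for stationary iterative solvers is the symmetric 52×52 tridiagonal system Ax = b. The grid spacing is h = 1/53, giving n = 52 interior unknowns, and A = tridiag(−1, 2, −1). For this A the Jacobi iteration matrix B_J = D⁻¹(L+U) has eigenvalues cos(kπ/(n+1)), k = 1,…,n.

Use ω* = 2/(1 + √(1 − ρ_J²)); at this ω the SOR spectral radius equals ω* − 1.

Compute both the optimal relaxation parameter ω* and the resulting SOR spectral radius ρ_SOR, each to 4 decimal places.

ω* = 1.8881, ρ_SOR = 0.8881

[ρ_J] n=52: ρ(B_J) = cos(π/(n+1)) = cos(π/53) = 0.9982.
√(1−ρ_J²) simplifies to sin(π/53) = 0.05924.
Then 2/(1+√(1−ρ_J²)) = 2/(1+0.05924); ω* = 2/1.05924 = 1.8881.
ρ_SOR = ω* − 1 = 1.8881 − 1 = 0.8881.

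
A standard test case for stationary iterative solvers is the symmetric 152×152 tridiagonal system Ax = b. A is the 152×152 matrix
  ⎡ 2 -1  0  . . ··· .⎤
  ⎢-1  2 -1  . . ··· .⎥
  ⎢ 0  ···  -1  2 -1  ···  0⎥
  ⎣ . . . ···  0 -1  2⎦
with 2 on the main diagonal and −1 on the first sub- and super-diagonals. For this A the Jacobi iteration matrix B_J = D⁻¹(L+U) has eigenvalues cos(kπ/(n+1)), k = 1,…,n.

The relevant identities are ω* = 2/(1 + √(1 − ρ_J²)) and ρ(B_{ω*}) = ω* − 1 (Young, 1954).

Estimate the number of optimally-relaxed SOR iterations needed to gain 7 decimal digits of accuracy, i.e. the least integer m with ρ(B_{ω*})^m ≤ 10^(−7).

[ρ_J] n=152: ρ(B_J) = cos(π/(n+1)) = cos(π/153) = 0.9997892.
1 − cos²(π/153) = sin²(π/153) ⇒ √(1−ρ_J²) = sin(π/153) = 0.0205318.
Young: ω* = 2/(1+√(1−ρ_J²)) = 2/(1+0.0205318) = 2/1.0205318 = 1.9597625.
Hence ρ(B_{ω*}) = 1.9597625 − 1 = 0.9597625.
ρ_SOR^m ≤ 10^(−7) ⇔ m ≥ 7·ln10/(−ln 0.9597625) = 16.1181/0.0410694 = 392.460; m = ⌈392.460⌉ = 393.

m = 393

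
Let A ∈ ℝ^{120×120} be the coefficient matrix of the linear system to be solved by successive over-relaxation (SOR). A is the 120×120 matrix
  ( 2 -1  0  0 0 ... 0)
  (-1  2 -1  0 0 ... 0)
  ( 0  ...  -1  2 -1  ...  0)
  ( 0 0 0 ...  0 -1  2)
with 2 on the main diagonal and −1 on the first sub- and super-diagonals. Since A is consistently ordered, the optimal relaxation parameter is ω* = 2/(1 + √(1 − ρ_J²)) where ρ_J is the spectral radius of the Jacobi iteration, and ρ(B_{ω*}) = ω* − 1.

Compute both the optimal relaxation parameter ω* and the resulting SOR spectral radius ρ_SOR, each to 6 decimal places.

ω* = 1.949392, ρ_SOR = 0.949392

½·tridiag(1,0,1) at n=120: λ_k = cos(kπ/121); max |λ| at k=1 ⇒ ρ_J = cos(π/121) ≈ 0.999663.
√(1−ρ_J²) = |sin(π/121)| = 0.0259607
ω* = 2/(1 + 0.0259607) = 2/1.0259607 = 1.949392.
ρ_SOR = ω* − 1 = 1.949392 − 1 = 0.949392.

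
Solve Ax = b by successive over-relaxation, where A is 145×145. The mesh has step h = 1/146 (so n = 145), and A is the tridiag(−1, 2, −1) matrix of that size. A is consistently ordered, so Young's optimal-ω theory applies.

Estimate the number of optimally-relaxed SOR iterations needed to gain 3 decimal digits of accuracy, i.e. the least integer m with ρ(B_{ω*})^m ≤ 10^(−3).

With n=145, ρ(Jacobi) = cos(π/146) = 0.9997685.
√(1 − cos²(π/146)) = sin(π/146) ≈ 0.0215161.
ω* = 2 / (1 + 0.0215161) = 2 / 1.0215161 ≈ 1.9578742.
and ρ(B_{ω*}) = 1.9578742 − 1 = 0.9578742.
ρ_SOR^m ≤ 10^(−3) ⇔ m ≥ 3·ln10/(−ln 0.9578742) = 6.90776/0.0430388 = 160.501; m = ⌈160.501⌉ = 161.

m = 161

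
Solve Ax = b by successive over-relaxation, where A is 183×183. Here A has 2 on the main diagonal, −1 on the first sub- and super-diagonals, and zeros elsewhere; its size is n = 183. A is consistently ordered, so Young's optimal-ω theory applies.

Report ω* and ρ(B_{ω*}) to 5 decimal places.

ω* = 1.96643, ρ_SOR = 0.96643

ρ_J = max_k |cos(kπ/184)| = cos(π/184) = 0.99985
root = sin(π/184) = 0.017073  (since 1−cos² = sin²).
ω* = 2/(1 + 0.017073) = 2/1.017073 = 1.96643.
ρ_SOR = ω* − 1 = 1.96643 − 1 = 0.96643.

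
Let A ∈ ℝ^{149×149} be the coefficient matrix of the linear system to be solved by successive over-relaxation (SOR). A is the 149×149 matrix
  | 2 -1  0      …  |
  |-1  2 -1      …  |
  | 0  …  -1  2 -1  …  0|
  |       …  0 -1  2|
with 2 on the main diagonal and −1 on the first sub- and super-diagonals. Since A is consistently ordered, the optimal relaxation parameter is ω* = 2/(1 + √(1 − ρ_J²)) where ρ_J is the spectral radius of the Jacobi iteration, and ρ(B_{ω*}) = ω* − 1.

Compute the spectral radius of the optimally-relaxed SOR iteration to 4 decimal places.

ρ_SOR = 0.9590

½·tridiag(1,0,1) at n=149: λ_k = cos(kπ/150); max |λ| at k=1 ⇒ ρ_J = cos(π/150) ≈ 0.9998.
√(1−ρ_J²) simplifies to sin(π/150) = 0.02094.
[ω*] 2 ÷ (1 + 0.02094) = 2 ÷ 1.02094 = 1.9590.
[ρ_SOR] ω* − 1 = 0.9590.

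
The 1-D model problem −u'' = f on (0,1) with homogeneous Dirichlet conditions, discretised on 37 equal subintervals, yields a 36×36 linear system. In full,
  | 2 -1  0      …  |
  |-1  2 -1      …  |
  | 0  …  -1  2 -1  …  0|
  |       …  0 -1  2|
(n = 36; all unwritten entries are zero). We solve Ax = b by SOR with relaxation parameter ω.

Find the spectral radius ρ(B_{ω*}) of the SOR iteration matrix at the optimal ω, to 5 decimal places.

ρ_SOR = 0.84365

spectrum of D⁻¹(L+U) = {cos(kπ/37) : 1≤k≤36}; ρ_J = cos(π/37) = 0.99640.
√(1−ρ_J²) simplifies to sin(π/37) = 0.084806.
Young: ω* = 2/(1+√(1−ρ_J²)) = 2/(1+0.084806) = 2/1.084806 = 1.84365.
ρ(B_{ω*}) = ω*−1 = 0.84365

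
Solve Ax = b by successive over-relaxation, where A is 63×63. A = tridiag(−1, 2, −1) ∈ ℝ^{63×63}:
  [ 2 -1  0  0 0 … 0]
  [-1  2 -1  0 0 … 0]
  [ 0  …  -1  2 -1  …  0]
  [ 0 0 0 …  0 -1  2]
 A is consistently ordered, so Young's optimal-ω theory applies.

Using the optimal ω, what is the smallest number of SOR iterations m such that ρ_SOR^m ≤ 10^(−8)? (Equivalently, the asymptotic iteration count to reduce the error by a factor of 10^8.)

m = 188

n=63: λ(B_J) = 1 − λ(A)/2 = cos(kπ/64); k=1 gives ρ_J = 0.9987955.
√(1−ρ_J²) = |sin(π/64)| = 0.0490677
ω* = 2/(1+0.0490677) = 1.9064547
At ω = 1.9064547 every |λ(B_ω)| = ω−1, so ρ_SOR = 0.9064547.
(0.9064547)^m ≤ 10^{−8}  ⇒  m·ln(0.9064547) ≤ −8·ln10  ⇒  m ≥ 187.556  ⇒  m = 188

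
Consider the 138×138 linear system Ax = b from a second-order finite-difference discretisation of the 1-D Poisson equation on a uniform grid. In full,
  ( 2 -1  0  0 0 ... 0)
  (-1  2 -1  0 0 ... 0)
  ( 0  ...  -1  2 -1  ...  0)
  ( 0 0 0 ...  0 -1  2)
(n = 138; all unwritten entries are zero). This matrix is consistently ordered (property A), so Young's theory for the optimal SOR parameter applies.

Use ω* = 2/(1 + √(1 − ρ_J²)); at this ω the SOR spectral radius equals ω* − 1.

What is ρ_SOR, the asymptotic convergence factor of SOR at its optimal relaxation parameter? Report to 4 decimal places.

ρ_SOR = 0.9558

With n=138, ρ(Jacobi) = cos(π/139) = 0.9997.
√(1 − cos²(π/139)) = sin(π/139) ≈ 0.02260.
[ω*] 2 ÷ (1 + 0.02260) = 2 ÷ 1.02260 = 1.9558.
[ρ_SOR] ω* − 1 = 0.9558.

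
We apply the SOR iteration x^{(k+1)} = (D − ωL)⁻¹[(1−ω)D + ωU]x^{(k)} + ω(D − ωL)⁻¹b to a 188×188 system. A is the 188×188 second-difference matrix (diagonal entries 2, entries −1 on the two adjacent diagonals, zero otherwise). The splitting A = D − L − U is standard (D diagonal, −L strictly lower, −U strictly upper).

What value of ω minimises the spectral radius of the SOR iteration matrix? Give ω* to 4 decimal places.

ω* = 1.9673

B_J for the 188×188 system has eigenvalues cos(kπ/189); ρ_J = cos(π/189) = 0.9999.
√(1−ρ_J²) = |sin(π/189)| = 0.01662
Then 2/(1+√(1−ρ_J²)) = 2/(1+0.01662); ω* = 2/1.01662 = 1.9673.
At ω = 1.9673 every |λ(B_ω)| = ω−1, so ρ_SOR = 0.9673.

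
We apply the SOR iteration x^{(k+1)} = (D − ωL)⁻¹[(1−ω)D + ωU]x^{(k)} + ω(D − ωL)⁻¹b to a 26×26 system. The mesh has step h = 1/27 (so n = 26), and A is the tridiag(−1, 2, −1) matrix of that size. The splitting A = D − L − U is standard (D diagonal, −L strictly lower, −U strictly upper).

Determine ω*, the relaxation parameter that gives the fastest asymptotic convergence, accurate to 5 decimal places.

ρ_J = max_k |cos(kπ/27)| = cos(π/27) = 0.99324
√(1−ρ_J²) = |sin(π/27)| = 0.116093
So ω* = 2/1.116093 = 1.79197 (Young).
At ω = 1.79197 every |λ(B_ω)| = ω−1, so ρ_SOR = 0.79197.

ω* = 1.79197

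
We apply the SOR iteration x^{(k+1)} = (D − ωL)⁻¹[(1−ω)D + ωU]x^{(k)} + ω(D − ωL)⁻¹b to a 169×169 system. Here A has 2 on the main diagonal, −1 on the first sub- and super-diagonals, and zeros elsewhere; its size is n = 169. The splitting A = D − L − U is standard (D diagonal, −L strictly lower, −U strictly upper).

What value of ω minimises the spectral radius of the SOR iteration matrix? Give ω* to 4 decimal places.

[ρ_J] n=169: ρ(B_J) = cos(π/(n+1)) = cos(π/170) = 0.9998.
√(1−ρ_J²) simplifies to sin(π/170) = 0.01848.
Then 2/(1+√(1−ρ_J²)) = 2/(1+0.01848); ω* = 2/1.01848 = 1.9637.
At ω = 1.9637 every |λ(B_ω)| = ω−1, so ρ_SOR = 0.9637.

ω* = 1.9637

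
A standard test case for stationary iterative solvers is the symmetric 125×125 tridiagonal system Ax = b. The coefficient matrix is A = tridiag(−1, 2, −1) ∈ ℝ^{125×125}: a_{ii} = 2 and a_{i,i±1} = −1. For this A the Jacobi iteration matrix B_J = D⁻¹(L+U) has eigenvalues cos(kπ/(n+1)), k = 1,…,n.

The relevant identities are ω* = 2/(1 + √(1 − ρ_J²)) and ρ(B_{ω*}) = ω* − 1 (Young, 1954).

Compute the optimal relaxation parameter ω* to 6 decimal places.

spectrum of D⁻¹(L+U) = {cos(kπ/126) : 1≤k≤125}; ρ_J = cos(π/126) = 0.999689.
1 − cos²(π/126) = sin²(π/126) ⇒ √(1−ρ_J²) = sin(π/126) = 0.0249307.
Young: ω* = 2/(1+√(1−ρ_J²)) = 2/(1+0.0249307) = 2/1.0249307 = 1.951351.
Hence ρ(B_{ω*}) = 1.951351 − 1 = 0.951351.

ω* = 1.951351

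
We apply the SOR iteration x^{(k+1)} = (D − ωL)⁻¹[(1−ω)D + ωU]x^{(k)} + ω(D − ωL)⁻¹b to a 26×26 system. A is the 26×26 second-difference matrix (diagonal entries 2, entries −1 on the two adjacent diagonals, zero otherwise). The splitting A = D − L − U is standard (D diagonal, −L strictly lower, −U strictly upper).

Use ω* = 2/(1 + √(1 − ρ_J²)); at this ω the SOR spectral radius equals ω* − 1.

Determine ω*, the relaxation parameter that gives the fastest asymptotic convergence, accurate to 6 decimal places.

ω* = 1.791966

spectrum of D⁻¹(L+U) = {cos(kπ/27) : 1≤k≤26}; ρ_J = cos(π/27) = 0.993238.
√(1 − cos²(π/27)) = sin(π/27) ≈ 0.1160929.
Young: ω* = 2/(1+√(1−ρ_J²)) = 2/(1+0.1160929) = 2/1.1160929 = 1.791966.
At ω = 1.791966 every |λ(B_ω)| = ω−1, so ρ_SOR = 0.791966.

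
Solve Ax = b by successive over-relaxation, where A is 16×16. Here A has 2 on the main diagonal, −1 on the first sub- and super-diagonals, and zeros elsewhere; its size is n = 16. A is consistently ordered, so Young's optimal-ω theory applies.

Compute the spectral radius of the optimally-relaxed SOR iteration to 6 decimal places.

spectrum of D⁻¹(L+U) = {cos(kπ/17) : 1≤k≤16}; ρ_J = cos(π/17) = 0.982973.
√(1 − cos²(π/17)) = sin(π/17) ≈ 0.1837495.
ω* = 2 / (1 + 0.1837495) = 2 / 1.1837495 ≈ 1.689547.
ρ_SOR = ω* − 1 = 1.689547 − 1 = 0.689547.

ρ_SOR = 0.689547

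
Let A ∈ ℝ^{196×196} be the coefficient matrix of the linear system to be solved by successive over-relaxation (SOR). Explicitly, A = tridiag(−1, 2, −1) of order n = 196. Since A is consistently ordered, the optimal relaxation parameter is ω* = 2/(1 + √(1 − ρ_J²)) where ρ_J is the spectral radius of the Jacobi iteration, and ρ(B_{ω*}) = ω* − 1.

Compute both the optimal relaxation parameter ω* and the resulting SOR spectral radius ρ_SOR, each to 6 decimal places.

ω* = 1.968608, ρ_SOR = 0.968608

½·tridiag(1,0,1) at n=196: λ_k = cos(kπ/197); max |λ| at k=1 ⇒ ρ_J = cos(π/197) ≈ 0.999873.
√(1−ρ_J²) = |sin(π/197)| = 0.0159465
ω* = 2/(1 + 0.0159465) = 2/1.0159465 = 1.968608.
ρ(B_{ω*}) = ω*−1 = 0.968608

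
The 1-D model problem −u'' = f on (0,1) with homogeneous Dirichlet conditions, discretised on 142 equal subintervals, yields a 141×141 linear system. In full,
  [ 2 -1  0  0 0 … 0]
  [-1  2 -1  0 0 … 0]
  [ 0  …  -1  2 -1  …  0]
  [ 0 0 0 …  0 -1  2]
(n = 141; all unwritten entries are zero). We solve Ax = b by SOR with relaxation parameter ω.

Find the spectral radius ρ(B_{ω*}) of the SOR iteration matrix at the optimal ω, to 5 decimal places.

ρ_SOR = 0.95671

With n=141, ρ(Jacobi) = cos(π/142) = 0.99976.
√(1−ρ_J²) simplifies to sin(π/142) = 0.022122.
So ω* = 2/1.022122 = 1.95671 (Young).
ρ_SOR = ω* − 1 ≈ 0.95671.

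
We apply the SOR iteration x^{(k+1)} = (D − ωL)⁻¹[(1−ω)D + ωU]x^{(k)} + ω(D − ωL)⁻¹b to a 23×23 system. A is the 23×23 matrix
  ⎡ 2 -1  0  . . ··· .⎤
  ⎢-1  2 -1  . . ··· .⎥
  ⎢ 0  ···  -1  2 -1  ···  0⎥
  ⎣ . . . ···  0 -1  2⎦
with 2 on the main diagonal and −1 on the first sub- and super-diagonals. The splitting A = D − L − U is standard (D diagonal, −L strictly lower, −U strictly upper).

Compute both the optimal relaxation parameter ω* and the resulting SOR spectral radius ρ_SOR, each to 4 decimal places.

ω* = 1.7691, ρ_SOR = 0.7691

With n=23, ρ(Jacobi) = cos(π/24) = 0.9914.
root = sin(π/24) = 0.13053  (since 1−cos² = sin²).
[ω*] 2 ÷ (1 + 0.13053) = 2 ÷ 1.13053 = 1.7691.
At ω = 1.7691 every |λ(B_ω)| = ω−1, so ρ_SOR = 0.7691.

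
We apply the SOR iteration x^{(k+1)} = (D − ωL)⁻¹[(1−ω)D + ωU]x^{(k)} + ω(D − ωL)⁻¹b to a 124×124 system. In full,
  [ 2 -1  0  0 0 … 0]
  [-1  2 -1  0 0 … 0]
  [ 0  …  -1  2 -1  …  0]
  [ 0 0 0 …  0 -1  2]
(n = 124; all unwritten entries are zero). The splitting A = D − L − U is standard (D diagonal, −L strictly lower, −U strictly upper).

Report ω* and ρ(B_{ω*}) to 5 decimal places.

ω* = 1.95097, ρ_SOR = 0.95097

With n=124, ρ(Jacobi) = cos(π/125) = 0.99968.
√(1−ρ_J²) simplifies to sin(π/125) = 0.025130.
ω* = 2/(1 + 0.025130) = 2/1.025130 = 1.95097.
ρ(B_{ω*}) = ω*−1 = 0.95097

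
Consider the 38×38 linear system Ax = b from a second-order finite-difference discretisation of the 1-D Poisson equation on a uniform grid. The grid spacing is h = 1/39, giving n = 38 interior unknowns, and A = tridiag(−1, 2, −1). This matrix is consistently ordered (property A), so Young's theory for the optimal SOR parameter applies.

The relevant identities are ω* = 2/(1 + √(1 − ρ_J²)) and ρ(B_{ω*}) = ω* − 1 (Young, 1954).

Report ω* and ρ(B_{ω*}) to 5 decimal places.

ω* = 1.85105, ρ_SOR = 0.85105

[ρ_J] n=38: ρ(B_J) = cos(π/(n+1)) = cos(π/39) = 0.99676.
√(1−ρ_J²) = |sin(π/39)| = 0.080467
So ω* = 2/1.080467 = 1.85105 (Young).
[ρ_SOR] ω* − 1 = 0.85105.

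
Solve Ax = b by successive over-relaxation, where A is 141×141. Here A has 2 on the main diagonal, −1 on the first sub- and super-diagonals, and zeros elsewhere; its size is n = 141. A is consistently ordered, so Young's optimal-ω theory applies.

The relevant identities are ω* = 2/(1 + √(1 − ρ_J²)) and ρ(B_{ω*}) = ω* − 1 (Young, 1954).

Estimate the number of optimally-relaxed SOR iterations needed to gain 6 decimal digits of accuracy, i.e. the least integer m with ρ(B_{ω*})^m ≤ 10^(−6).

[ρ_J] n=141: ρ(B_J) = cos(π/(n+1)) = cos(π/142) = 0.9997553.
√(1−ρ_J²) = |sin(π/142)| = 0.0221221
Then 2/(1+√(1−ρ_J²)) = 2/(1+0.0221221); ω* = 2/1.0221221 = 1.9567134.
ρ_SOR = ω* − 1 = 1.9567134 − 1 = 0.9567134.
m ≥ 6·ln10 / (−ln 0.9567134) = 312.205; smallest integer m = 313.

m = 313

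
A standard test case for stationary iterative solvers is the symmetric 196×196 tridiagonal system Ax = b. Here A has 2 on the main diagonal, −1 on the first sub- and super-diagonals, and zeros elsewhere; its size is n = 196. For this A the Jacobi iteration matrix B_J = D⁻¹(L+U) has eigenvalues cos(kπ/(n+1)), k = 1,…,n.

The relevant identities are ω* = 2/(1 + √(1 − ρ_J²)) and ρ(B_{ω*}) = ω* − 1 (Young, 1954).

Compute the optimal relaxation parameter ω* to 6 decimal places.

spectrum of D⁻¹(L+U) = {cos(kπ/197) : 1≤k≤196}; ρ_J = cos(π/197) = 0.999873.
√(1 − cos²(π/197)) = sin(π/197) ≈ 0.0159465.
ω* = 2/(1 + 0.0159465) = 2/1.0159465 = 1.968608.
ρ_SOR = ω* − 1 ≈ 0.968608.

ω* = 1.968608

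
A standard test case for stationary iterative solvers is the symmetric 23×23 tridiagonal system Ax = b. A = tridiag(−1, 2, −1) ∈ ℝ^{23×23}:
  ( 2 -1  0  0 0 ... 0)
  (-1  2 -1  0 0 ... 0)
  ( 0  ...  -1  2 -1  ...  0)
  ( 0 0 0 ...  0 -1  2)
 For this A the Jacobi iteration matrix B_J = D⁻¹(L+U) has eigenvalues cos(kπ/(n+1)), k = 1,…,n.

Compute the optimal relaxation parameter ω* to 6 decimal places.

ρ_J = max_k |cos(kπ/24)| = cos(π/24) = 0.991445
√(1−ρ_J²) = |sin(π/24)| = 0.1305262
Then 2/(1+√(1−ρ_J²)) = 2/(1+0.1305262); ω* = 2/1.1305262 = 1.769088.
At ω = 1.769088 every |λ(B_ω)| = ω−1, so ρ_SOR = 0.769088.

ω* = 1.769088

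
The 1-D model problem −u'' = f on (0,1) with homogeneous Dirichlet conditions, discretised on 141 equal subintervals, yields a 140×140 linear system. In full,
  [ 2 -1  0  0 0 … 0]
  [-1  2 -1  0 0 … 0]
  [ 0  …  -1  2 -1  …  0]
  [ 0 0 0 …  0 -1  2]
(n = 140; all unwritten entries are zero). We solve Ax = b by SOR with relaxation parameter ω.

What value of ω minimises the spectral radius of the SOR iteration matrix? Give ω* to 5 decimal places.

ω* = 1.95641

With n=140, ρ(Jacobi) = cos(π/141) = 0.99975.
√(1−ρ_J²) = |sin(π/141)| = 0.022279
Then 2/(1+√(1−ρ_J²)) = 2/(1+0.022279); ω* = 2/1.022279 = 1.95641.
ρ(B_{ω*}) = ω*−1 = 0.95641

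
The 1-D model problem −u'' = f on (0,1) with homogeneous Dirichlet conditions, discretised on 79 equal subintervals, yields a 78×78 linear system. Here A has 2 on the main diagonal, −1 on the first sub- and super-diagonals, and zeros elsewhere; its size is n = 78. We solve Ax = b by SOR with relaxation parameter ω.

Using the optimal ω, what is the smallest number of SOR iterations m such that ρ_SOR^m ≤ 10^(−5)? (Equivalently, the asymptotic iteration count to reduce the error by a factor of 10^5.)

m = 145

ρ_J = max_k |cos(kπ/79)| = cos(π/79) = 0.9992094
√(1−ρ_J²) simplifies to sin(π/79) = 0.0397565.
ω* = 2/(1+0.0397565) = 1.9235273
At ω = 1.9235273 every |λ(B_ω)| = ω−1, so ρ_SOR = 0.9235273.
5·ln10 = 11.5129; −ln(0.9235273) = 0.0795549; m = ⌈11.5129/0.0795549⌉ = ⌈144.716⌉ = 145.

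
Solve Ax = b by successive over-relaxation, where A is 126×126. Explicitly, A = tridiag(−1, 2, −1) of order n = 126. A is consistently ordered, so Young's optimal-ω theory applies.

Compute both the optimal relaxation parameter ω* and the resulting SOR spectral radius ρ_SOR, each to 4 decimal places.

With n=126, ρ(Jacobi) = cos(π/127) = 0.9997.
√(1−ρ_J²) simplifies to sin(π/127) = 0.02473.
Then 2/(1+√(1−ρ_J²)) = 2/(1+0.02473); ω* = 2/1.02473 = 1.9517.
ρ(B_{ω*}) = ω*−1 = 0.9517

ω* = 1.9517, ρ_SOR = 0.9517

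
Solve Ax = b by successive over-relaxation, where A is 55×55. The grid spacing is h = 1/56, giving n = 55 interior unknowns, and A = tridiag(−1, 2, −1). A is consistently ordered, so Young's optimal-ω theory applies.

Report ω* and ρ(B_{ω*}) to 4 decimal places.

ρ_J = max_k |cos(kπ/56)| = cos(π/56) = 0.9984
1 − cos²(π/56) = sin²(π/56) ⇒ √(1−ρ_J²) = sin(π/56) = 0.05607.
Then 2/(1+√(1−ρ_J²)) = 2/(1+0.05607); ω* = 2/1.05607 = 1.8938.
ρ(B_{ω*}) = ω*−1 = 0.8938

ω* = 1.8938, ρ_SOR = 0.8938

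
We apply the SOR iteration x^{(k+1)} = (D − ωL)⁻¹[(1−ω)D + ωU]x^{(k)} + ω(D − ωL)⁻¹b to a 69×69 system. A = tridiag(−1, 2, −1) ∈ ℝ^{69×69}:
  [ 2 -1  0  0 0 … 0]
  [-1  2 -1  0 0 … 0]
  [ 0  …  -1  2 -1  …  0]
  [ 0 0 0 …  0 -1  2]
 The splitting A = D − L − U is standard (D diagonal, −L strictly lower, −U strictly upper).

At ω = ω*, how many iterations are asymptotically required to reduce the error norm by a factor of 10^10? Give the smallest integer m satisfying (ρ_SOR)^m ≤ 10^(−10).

B_J for the 69×69 system has eigenvalues cos(kπ/70); ρ_J = cos(π/70) = 0.9989931.
√(1−ρ_J²) = |sin(π/70)| = 0.0448648
ω* = 2 / (1 + 0.0448648) = 2 / 1.0448648 ≈ 1.9141232.
ρ(B_{ω*}) = ω*−1 = 0.9141232
Need (0.9141232)^m ≤ 10^(−10): m ≥ 10·ln10/|ln 0.9141232| = 23.0259/0.0897899 = 256.442 ⇒ m = 257.

m = 257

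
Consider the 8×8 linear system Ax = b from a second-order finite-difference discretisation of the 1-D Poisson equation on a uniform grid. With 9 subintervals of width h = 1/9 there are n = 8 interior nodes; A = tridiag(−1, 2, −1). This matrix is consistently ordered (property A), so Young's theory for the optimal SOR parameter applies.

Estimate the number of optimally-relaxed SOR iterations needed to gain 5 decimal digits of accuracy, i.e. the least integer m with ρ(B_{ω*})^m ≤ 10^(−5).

spectrum of D⁻¹(L+U) = {cos(kπ/9) : 1≤k≤8}; ρ_J = cos(π/9) = 0.9396926.
1 − cos²(π/9) = sin²(π/9) ⇒ √(1−ρ_J²) = sin(π/9) = 0.3420201.
ω* = 2 / (1 + 0.3420201) = 2 / 1.3420201 ≈ 1.4902906.
and ρ(B_{ω*}) = 1.4902906 − 1 = 0.4902906.
5·ln10 = 11.5129; −ln(0.4902906) = 0.712757; m = ⌈11.5129/0.712757⌉ = ⌈16.153⌉ = 17.

m = 17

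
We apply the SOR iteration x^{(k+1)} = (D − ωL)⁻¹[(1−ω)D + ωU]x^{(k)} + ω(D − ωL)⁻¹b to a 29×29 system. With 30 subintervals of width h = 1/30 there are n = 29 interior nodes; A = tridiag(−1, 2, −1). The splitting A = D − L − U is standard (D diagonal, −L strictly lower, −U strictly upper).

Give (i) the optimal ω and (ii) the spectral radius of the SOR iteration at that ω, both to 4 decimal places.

ω* = 1.8107, ρ_SOR = 0.8107

B_J for the 29×29 system has eigenvalues cos(kπ/30); ρ_J = cos(π/30) = 0.9945.
root = sin(π/30) = 0.10453  (since 1−cos² = sin²).
ω* = 2/(1 + 0.10453) = 2/1.10453 = 1.8107.
ρ_SOR = ω* − 1 ≈ 0.8107.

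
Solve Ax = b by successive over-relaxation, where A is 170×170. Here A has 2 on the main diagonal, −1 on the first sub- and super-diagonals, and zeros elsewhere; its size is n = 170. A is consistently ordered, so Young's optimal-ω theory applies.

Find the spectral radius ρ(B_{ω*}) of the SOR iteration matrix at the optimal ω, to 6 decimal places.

[ρ_J] n=170: ρ(B_J) = cos(π/(n+1)) = cos(π/171) = 0.999831.
√(1−ρ_J²) simplifies to sin(π/171) = 0.0183709.
Young: ω* = 2/(1+√(1−ρ_J²)) = 2/(1+0.0183709) = 2/1.0183709 = 1.963921.
At ω = 1.963921 every |λ(B_ω)| = ω−1, so ρ_SOR = 0.963921.

ρ_SOR = 0.963921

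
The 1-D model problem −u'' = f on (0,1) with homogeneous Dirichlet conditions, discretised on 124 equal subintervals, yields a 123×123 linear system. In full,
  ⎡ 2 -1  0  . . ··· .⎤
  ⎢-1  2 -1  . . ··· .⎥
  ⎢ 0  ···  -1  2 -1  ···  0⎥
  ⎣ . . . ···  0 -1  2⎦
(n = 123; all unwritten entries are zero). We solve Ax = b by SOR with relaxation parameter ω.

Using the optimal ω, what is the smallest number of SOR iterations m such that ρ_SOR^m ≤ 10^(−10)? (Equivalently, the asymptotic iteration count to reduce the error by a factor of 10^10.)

ρ_J = max_k |cos(kπ/124)| = cos(π/124) = 0.9996791
√(1−ρ_J²) simplifies to sin(π/124) = 0.0253327.
ω* = 2/(1+0.0253327) = 1.9505864
ρ_SOR = ω* − 1 ≈ 0.9505864.
Need (0.9505864)^m ≤ 10^(−10): m ≥ 10·ln10/|ln 0.9505864| = 23.0259/0.0506762 = 454.373 ⇒ m = 455.

m = 455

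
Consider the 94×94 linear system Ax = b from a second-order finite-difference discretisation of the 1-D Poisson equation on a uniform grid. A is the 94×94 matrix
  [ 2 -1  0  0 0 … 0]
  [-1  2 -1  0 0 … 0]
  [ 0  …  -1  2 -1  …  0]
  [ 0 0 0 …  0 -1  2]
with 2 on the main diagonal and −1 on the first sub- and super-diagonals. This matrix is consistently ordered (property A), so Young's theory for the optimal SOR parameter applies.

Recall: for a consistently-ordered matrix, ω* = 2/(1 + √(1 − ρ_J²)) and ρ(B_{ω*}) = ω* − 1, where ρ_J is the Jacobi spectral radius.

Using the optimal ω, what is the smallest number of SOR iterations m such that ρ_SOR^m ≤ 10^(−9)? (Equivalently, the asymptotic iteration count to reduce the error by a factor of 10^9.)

m = 314

½·tridiag(1,0,1) at n=94: λ_k = cos(kπ/95); max |λ| at k=1 ⇒ ρ_J = cos(π/95) ≈ 0.9994533.
√(1−ρ_J²) = |sin(π/95)| = 0.0330634
So ω* = 2/1.0330634 = 1.9359896 (Young).
ρ_SOR = ω* − 1 ≈ 0.9359896.
9·ln10 = 20.7233; −ln(0.9359896) = 0.0661509; m = ⌈20.7233/0.0661509⌉ = ⌈313.273⌉ = 314.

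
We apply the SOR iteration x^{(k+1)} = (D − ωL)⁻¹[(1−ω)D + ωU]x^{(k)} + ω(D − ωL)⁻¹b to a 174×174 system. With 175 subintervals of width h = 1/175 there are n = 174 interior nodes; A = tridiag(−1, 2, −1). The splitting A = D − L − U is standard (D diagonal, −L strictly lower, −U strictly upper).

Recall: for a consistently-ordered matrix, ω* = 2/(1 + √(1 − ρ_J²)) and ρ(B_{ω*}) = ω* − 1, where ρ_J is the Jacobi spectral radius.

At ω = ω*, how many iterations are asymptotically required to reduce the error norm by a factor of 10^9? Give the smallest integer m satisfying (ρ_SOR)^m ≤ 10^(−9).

m = 578

With n=174, ρ(Jacobi) = cos(π/175) = 0.9998389.
√(1−ρ_J²) simplifies to sin(π/175) = 0.0179510.
ω* = 2 / (1 + 0.0179510) = 2 / 1.0179510 ≈ 1.9647311.
At ω = 1.9647311 every |λ(B_ω)| = ω−1, so ρ_SOR = 0.9647311.
For 9 digits: m = 9·ln10 / (−ln 0.9647311) = 20.7233/0.0359059 = 577.156; round up → m = 578.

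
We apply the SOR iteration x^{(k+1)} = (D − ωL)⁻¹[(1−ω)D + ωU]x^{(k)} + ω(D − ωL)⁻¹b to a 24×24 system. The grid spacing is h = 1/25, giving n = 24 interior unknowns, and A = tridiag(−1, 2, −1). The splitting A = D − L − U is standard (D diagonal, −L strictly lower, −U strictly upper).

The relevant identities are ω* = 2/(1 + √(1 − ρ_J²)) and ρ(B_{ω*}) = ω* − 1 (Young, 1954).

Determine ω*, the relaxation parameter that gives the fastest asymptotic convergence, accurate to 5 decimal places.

[ρ_J] n=24: ρ(B_J) = cos(π/(n+1)) = cos(π/25) = 0.99211.
root = sin(π/25) = 0.125333  (since 1−cos² = sin²).
ω* = 2 / (1 + 0.125333) = 2 / 1.125333 ≈ 1.77725.
At ω = 1.77725 every |λ(B_ω)| = ω−1, so ρ_SOR = 0.77725.

ω* = 1.77725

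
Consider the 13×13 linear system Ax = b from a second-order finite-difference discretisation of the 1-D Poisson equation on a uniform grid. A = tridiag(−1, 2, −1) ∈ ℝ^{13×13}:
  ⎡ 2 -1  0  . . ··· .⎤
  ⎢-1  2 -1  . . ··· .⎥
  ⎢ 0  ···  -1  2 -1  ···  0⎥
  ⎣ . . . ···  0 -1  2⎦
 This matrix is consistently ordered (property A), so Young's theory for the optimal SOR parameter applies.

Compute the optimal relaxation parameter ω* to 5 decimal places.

With n=13, ρ(Jacobi) = cos(π/14) = 0.97493.
root = sin(π/14) = 0.222521  (since 1−cos² = sin²).
Then 2/(1+√(1−ρ_J²)) = 2/(1+0.222521); ω* = 2/1.222521 = 1.63596.
ρ_SOR = ω* − 1 ≈ 0.63596.

ω* = 1.63596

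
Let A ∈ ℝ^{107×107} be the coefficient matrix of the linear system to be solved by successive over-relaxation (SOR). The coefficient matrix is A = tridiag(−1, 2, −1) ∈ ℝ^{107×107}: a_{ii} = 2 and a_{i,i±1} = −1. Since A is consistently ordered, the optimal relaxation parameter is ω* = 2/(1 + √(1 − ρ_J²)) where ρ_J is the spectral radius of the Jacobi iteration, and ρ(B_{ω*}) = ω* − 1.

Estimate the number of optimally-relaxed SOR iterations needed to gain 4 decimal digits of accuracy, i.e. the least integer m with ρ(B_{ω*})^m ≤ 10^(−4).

n=107: λ(B_J) = 1 − λ(A)/2 = cos(kπ/108); k=1 gives ρ_J = 0.9995770.
√(1−ρ_J²) = |sin(π/108)| = 0.0290847
So ω* = 2/1.0290847 = 1.9434746 (Young).
ρ(B_{ω*}) = ω*−1 = 0.9434746
For 4 digits: m = 4·ln10 / (−ln 0.9434746) = 9.21034/0.0581858 = 158.292; round up → m = 159.

m = 159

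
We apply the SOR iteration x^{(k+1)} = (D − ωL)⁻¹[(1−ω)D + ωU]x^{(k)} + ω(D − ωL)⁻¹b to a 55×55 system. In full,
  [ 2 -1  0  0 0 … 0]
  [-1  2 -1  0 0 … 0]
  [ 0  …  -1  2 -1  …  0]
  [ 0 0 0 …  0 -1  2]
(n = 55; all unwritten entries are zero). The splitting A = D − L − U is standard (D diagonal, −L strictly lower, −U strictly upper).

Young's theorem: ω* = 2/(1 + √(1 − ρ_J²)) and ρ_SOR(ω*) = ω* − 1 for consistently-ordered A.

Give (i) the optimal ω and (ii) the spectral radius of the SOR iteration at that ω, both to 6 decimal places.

With n=55, ρ(Jacobi) = cos(π/56) = 0.998427.
√(1−ρ_J²) = |sin(π/56)| = 0.0560704
Then 2/(1+√(1−ρ_J²)) = 2/(1+0.0560704); ω* = 2/1.0560704 = 1.893813.
At ω = 1.893813 every |λ(B_ω)| = ω−1, so ρ_SOR = 0.893813.

ω* = 1.893813, ρ_SOR = 0.893813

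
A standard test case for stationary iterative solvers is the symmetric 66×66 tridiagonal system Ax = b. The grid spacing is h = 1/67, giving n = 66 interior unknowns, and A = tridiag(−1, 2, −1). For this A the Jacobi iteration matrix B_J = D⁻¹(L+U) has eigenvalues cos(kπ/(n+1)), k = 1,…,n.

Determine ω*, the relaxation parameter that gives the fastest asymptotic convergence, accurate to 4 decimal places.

ω* = 1.9105

n=66: λ(B_J) = 1 − λ(A)/2 = cos(kπ/67); k=1 gives ρ_J = 0.9989.
root = sin(π/67) = 0.04687  (since 1−cos² = sin²).
ω* = 2 / (1 + 0.04687) = 2 / 1.04687 ≈ 1.9105.
At ω = 1.9105 every |λ(B_ω)| = ω−1, so ρ_SOR = 0.9105.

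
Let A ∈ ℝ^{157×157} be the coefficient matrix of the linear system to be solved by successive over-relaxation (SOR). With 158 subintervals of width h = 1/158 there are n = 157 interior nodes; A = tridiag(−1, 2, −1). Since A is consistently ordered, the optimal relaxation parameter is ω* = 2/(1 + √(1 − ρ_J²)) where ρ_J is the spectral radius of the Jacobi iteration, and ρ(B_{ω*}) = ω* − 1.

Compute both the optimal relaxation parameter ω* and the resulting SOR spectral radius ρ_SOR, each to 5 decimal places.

½·tridiag(1,0,1) at n=157: λ_k = cos(kπ/158); max |λ| at k=1 ⇒ ρ_J = cos(π/158) ≈ 0.99980.
1 − cos²(π/158) = sin²(π/158) ⇒ √(1−ρ_J²) = sin(π/158) = 0.019882.
So ω* = 2/1.019882 = 1.96101 (Young).
Hence ρ(B_{ω*}) = 1.96101 − 1 = 0.96101.

ω* = 1.96101, ρ_SOR = 0.96101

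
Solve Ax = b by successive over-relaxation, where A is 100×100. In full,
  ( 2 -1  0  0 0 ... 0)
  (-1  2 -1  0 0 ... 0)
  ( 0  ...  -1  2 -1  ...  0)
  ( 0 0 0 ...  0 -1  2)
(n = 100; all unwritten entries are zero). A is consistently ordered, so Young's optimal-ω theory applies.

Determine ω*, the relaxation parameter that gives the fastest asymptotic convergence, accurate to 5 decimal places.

ω* = 1.93968

spectrum of D⁻¹(L+U) = {cos(kπ/101) : 1≤k≤100}; ρ_J = cos(π/101) = 0.99952.
√(1−ρ_J²) simplifies to sin(π/101) = 0.031100.
Young: ω* = 2/(1+√(1−ρ_J²)) = 2/(1+0.031100) = 2/1.031100 = 1.93968.
ρ_SOR = ω* − 1 = 1.93968 − 1 = 0.93968.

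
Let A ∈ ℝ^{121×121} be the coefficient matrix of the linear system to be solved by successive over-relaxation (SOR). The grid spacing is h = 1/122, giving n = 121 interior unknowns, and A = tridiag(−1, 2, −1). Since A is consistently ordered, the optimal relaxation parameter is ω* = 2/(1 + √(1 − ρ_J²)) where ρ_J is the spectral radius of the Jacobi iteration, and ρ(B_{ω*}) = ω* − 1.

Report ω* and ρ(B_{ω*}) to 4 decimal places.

ρ_J = max_k |cos(kπ/122)| = cos(π/122) = 0.9997
√(1−ρ_J²) = |sin(π/122)| = 0.02575
ω* = 2/(1 + 0.02575) = 2/1.02575 = 1.9498.
Hence ρ(B_{ω*}) = 1.9498 − 1 = 0.9498.

ω* = 1.9498, ρ_SOR = 0.9498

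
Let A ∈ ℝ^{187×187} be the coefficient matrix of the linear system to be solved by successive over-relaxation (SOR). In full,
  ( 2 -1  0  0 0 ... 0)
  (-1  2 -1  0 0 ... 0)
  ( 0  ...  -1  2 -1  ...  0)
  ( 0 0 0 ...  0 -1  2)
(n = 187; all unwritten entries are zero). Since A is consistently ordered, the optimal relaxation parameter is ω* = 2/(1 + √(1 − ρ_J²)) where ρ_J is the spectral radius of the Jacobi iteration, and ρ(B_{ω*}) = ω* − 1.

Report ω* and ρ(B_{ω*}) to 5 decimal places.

½·tridiag(1,0,1) at n=187: λ_k = cos(kπ/188); max |λ| at k=1 ⇒ ρ_J = cos(π/188) ≈ 0.99986.
√(1 − cos²(π/188)) = sin(π/188) ≈ 0.016710.
ω* = 2 / (1 + 0.016710) = 2 / 1.016710 ≈ 1.96713.
Hence ρ(B_{ω*}) = 1.96713 − 1 = 0.96713.

ω* = 1.96713, ρ_SOR = 0.96713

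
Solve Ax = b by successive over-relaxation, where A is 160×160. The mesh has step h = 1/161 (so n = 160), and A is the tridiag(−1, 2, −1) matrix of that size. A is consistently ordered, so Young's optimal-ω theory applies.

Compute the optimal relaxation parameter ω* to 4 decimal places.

B_J for the 160×160 system has eigenvalues cos(kπ/161); ρ_J = cos(π/161) = 0.9998.
1 − cos²(π/161) = sin²(π/161) ⇒ √(1−ρ_J²) = sin(π/161) = 0.01951.
[ω*] 2 ÷ (1 + 0.01951) = 2 ÷ 1.01951 = 1.9617.
ρ_SOR = ω* − 1 ≈ 0.9617.

ω* = 1.9617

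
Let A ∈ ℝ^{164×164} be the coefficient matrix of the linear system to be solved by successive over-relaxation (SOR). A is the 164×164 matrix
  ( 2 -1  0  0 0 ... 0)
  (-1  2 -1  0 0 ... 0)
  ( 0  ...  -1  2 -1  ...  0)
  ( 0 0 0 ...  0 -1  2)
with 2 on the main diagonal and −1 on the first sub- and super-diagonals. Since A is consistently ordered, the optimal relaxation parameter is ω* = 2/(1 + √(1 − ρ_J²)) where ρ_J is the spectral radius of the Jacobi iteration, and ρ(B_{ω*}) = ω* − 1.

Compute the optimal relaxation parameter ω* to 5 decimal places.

ω* = 1.96263

½·tridiag(1,0,1) at n=164: λ_k = cos(kπ/165); max |λ| at k=1 ⇒ ρ_J = cos(π/165) ≈ 0.99982.
√(1−ρ_J²) simplifies to sin(π/165) = 0.019039.
ω* = 2 / (1 + 0.019039) = 2 / 1.019039 ≈ 1.96263.
At ω = 1.96263 every |λ(B_ω)| = ω−1, so ρ_SOR = 0.96263.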